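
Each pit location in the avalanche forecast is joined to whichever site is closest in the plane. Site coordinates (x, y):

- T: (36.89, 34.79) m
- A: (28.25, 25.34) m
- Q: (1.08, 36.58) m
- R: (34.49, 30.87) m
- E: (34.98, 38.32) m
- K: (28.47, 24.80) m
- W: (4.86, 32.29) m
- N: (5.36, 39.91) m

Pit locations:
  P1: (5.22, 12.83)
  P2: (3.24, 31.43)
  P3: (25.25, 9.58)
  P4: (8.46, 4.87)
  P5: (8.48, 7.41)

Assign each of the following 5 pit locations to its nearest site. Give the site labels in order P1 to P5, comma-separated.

W, W, K, W, W

P1 → W (d²=378.82)
P2 → W (d²=3.36)
P3 → K (d²=242.02)
P4 → W (d²=764.82)
P5 → W (d²=632.12)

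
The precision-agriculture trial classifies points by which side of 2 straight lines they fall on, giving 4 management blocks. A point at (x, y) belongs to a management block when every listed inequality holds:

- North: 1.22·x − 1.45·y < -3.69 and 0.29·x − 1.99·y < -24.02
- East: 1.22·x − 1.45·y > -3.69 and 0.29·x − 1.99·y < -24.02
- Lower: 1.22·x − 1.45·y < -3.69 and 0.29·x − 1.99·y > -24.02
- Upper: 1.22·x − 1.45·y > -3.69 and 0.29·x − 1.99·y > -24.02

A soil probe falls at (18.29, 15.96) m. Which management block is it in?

East

1.22·18.29 − 1.45·15.96 = -0.828, which is > -3.69
0.29·18.29 − 1.99·15.96 = -26.456, which is < -24.02
This sign pattern matches East.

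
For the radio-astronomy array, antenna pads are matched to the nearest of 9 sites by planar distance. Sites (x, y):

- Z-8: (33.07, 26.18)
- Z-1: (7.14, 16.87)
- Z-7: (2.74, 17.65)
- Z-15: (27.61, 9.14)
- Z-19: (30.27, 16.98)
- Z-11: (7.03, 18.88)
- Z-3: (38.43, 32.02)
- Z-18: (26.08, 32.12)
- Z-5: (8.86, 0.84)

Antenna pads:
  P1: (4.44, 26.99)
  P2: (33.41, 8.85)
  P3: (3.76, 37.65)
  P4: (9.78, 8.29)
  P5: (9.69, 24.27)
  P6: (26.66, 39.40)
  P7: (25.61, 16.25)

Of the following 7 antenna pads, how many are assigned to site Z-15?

1

P1 → Z-11
P2 → Z-15
P3 → Z-11
P4 → Z-5
P5 → Z-11
P6 → Z-18
P7 → Z-19
1 of the 7 goes to Z-15.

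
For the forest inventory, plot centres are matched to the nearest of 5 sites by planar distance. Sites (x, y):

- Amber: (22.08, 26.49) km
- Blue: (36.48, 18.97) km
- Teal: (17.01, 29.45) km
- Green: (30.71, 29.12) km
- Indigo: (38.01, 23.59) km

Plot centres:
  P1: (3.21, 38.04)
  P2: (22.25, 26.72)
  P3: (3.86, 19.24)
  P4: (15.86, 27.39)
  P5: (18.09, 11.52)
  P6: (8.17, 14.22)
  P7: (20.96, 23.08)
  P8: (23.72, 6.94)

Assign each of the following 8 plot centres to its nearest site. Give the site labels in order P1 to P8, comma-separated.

Teal, Amber, Teal, Teal, Amber, Teal, Amber, Blue

P1 → Teal (d²=264.23)
P2 → Amber (d²=0.08)
P3 → Teal (d²=277.17)
P4 → Teal (d²=5.57)
P5 → Amber (d²=240.02)
P6 → Teal (d²=310.10)
P7 → Amber (d²=12.88)
P8 → Blue (d²=307.54)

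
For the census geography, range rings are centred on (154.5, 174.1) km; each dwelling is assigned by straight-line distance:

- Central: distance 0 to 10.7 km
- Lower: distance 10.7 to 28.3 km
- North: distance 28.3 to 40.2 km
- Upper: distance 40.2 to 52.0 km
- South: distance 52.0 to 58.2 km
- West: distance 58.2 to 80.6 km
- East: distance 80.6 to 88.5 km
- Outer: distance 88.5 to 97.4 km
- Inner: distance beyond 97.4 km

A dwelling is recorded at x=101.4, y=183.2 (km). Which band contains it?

Distance = √((101.4−154.5)² + (183.2−174.1)²) = √(2819.610 + 82.810) = 53.874 km.
52.0 ≤ 53.874 < 58.2 → South.

South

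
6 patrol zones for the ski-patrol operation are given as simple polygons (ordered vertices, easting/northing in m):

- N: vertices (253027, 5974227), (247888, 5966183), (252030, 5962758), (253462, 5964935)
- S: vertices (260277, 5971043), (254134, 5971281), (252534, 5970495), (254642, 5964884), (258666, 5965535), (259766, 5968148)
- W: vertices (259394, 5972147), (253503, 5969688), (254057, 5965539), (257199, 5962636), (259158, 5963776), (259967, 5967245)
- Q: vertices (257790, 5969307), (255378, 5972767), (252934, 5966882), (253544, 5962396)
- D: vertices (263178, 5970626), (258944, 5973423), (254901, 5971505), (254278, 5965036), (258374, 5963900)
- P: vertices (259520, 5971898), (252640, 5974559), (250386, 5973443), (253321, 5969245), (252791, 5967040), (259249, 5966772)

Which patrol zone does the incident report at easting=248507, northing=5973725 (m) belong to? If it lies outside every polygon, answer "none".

Cast a ray rightward from (248507, 5973725). For each polygon, the edges (by vertex number in listed order) whose endpoints lie on opposite sides of northing = 5973725, where each meets that height, and whether that is right or left of the point:
N: 1–2 at easting≈252706.3 (right), 4–1 at easting≈253050.5 (right) → 2 crossings.
S: no edge straddles that height → 0 crossings.
W: no edge straddles that height → 0 crossings.
Q: no edge straddles that height → 0 crossings.
D: no edge straddles that height → 0 crossings.
P: 1–2 at easting≈254796.3 (right), 2–3 at easting≈250955.6 (right) → 2 crossings.
All counts are even, so the point lies outside every listed polygon.

none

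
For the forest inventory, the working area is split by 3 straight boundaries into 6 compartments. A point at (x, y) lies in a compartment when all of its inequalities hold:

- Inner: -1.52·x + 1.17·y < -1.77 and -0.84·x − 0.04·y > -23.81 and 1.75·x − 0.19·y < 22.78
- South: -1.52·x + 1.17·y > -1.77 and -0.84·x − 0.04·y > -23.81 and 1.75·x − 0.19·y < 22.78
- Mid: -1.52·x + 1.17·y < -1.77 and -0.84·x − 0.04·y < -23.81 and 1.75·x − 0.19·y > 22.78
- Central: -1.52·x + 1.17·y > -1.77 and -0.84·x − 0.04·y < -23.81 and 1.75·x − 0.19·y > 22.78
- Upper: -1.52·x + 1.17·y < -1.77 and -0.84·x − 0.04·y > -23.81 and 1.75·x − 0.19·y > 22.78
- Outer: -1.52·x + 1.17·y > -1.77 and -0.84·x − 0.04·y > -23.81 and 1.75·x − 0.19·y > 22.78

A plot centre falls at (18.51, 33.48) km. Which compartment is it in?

Outer

-1.52·18.51 + 1.17·33.48 = 11.036, which is > -1.77
-0.84·18.51 − 0.04·33.48 = -16.888, which is > -23.81
1.75·18.51 − 0.19·33.48 = 26.031, which is > 22.78
This sign pattern matches Outer.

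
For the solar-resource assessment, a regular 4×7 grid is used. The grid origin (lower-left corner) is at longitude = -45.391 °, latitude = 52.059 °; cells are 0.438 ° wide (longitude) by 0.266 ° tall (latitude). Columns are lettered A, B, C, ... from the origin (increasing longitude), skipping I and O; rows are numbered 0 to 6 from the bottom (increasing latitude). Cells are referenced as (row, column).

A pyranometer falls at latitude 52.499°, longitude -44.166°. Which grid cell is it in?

(1, C)

Column index: ⌊(-44.166 − -45.391) / 0.438⌋ = ⌊2.797⌋ = 2 → column C
Row offset from origin: ⌊(52.499 − 52.059) / 0.266⌋ = ⌊1.654⌋ = 1 → row 1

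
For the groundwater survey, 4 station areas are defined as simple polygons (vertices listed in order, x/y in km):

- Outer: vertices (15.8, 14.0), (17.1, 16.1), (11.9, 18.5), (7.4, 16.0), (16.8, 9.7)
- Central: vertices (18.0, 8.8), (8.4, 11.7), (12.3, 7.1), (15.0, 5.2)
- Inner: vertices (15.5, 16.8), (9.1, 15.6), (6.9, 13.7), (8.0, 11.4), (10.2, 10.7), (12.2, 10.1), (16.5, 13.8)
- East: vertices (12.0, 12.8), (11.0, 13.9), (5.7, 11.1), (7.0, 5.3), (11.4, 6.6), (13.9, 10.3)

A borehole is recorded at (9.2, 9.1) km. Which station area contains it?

Cast a ray rightward from (9.2, 9.1). For each polygon, the edges (by vertex number in listed order) whose endpoints lie on opposite sides of y = 9.1, where each meets that height, and whether that is right or left of the point:
Outer: no edge straddles that height → 0 crossings.
Central: 1–2 at x≈17.01 (right), 2–3 at x≈10.60 (right) → 2 crossings.
Inner: no edge straddles that height → 0 crossings.
East: 3–4 at x≈6.15 (left), 5–6 at x≈13.09 (right) → 1 crossing.
Only East has an odd count, so the point is inside East.

East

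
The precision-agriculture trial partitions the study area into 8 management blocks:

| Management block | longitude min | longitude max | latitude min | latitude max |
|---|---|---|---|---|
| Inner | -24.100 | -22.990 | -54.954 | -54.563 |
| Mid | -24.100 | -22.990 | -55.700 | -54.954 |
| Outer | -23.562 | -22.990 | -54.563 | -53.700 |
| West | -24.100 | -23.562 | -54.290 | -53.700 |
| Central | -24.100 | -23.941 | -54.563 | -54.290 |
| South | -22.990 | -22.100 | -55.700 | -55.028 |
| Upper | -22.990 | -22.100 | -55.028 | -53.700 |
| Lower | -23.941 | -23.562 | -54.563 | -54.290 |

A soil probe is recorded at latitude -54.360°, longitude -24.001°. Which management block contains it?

The point has longitude = -24.001 and latitude = -54.360.
Only Central satisfies -24.100 ≤ longitude ≤ -23.941 and -54.563 ≤ latitude ≤ -54.290.

Central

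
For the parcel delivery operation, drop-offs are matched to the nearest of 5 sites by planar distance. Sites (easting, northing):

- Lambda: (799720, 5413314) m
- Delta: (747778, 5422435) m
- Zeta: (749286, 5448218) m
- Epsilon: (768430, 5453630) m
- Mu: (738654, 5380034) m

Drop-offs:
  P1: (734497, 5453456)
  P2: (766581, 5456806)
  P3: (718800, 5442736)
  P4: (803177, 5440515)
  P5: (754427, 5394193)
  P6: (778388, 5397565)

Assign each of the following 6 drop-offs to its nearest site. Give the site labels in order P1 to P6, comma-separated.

Zeta, Epsilon, Zeta, Lambda, Mu, Lambda

P1 → Zeta (d²=246151165.00)
P2 → Epsilon (d²=13505777.00)
P3 → Zeta (d²=959448520.00)
P4 → Lambda (d²=751845250.00)
P5 → Mu (d²=449264810.00)
P6 → Lambda (d²=703085225.00)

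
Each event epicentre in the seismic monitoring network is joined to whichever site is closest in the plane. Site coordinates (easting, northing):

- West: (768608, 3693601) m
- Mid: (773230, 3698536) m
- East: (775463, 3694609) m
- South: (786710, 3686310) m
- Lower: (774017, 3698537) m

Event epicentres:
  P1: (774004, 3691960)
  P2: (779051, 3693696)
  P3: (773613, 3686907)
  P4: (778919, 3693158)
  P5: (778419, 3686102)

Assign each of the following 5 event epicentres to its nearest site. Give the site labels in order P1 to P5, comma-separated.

East, East, East, East, South

P1 → East (d²=9145882.00)
P2 → East (d²=13707313.00)
P3 → East (d²=62743304.00)
P4 → East (d²=14049337.00)
P5 → South (d²=68783945.00)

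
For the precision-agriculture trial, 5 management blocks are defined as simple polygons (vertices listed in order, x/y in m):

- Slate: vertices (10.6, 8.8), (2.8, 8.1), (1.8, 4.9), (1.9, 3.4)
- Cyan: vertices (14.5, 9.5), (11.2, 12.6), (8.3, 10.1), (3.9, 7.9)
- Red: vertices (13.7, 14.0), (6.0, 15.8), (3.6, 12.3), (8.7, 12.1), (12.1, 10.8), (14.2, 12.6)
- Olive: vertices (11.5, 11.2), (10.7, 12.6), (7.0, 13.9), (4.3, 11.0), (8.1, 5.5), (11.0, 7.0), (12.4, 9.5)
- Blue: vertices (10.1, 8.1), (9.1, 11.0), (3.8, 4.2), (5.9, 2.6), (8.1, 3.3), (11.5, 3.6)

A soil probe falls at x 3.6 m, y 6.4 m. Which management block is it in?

Slate

Cast a ray rightward from (3.6, 6.4). For each polygon, the edges (by vertex number in listed order) whose endpoints lie on opposite sides of y = 6.4, where each meets that height, and whether that is right or left of the point:
Slate: 2–3 at x≈2.27 (left), 4–1 at x≈6.73 (right) → 1 crossing.
Cyan: no edge straddles that height → 0 crossings.
Red: no edge straddles that height → 0 crossings.
Olive: 4–5 at x≈7.48 (right), 5–6 at x≈9.84 (right) → 2 crossings.
Blue: 2–3 at x≈5.51 (right), 6–1 at x≈10.63 (right) → 2 crossings.
Only Slate has an odd count, so the point is inside Slate.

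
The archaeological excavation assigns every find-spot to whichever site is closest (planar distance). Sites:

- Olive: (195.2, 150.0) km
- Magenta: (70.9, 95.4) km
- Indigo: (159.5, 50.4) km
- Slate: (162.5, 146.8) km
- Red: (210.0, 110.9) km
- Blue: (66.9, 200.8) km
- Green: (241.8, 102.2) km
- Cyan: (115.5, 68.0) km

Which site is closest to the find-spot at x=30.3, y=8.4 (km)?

Magenta

Squared distances to each site:
Olive: 47242.570; Magenta: 9217.360; Indigo: 18456.640; Slate: 36631.400; Red: 42798.340; Blue: 38357.320; Green: 53530.690; Cyan: 10811.200.
Minimum at Magenta.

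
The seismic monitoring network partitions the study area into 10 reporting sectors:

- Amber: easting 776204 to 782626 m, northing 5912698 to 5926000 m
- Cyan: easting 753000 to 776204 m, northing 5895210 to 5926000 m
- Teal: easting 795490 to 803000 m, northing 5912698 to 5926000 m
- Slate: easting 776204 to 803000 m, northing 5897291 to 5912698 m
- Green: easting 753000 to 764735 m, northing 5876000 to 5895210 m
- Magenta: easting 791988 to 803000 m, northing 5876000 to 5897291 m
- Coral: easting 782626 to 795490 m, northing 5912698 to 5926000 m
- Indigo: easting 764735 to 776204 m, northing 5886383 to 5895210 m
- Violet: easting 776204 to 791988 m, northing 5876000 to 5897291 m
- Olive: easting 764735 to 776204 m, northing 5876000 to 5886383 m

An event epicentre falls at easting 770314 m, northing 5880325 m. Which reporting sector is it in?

Olive

The point has easting = 770314 and northing = 5880325.
Only Olive satisfies 764735 ≤ easting ≤ 776204 and 5876000 ≤ northing ≤ 5886383.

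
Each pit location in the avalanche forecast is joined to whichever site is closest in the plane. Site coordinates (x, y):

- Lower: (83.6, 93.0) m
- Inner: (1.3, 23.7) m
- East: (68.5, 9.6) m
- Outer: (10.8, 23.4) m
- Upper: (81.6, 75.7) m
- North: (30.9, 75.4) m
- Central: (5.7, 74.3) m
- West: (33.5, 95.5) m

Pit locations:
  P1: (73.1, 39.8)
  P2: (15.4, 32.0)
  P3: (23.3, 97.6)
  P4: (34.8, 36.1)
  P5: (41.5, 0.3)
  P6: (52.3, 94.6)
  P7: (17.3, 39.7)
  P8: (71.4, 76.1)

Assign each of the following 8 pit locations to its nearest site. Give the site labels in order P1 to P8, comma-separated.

East, Outer, West, Outer, East, West, Outer, Upper

P1 → East (d²=933.20)
P2 → Outer (d²=95.12)
P3 → West (d²=108.45)
P4 → Outer (d²=737.29)
P5 → East (d²=815.49)
P6 → West (d²=354.25)
P7 → Outer (d²=307.94)
P8 → Upper (d²=104.20)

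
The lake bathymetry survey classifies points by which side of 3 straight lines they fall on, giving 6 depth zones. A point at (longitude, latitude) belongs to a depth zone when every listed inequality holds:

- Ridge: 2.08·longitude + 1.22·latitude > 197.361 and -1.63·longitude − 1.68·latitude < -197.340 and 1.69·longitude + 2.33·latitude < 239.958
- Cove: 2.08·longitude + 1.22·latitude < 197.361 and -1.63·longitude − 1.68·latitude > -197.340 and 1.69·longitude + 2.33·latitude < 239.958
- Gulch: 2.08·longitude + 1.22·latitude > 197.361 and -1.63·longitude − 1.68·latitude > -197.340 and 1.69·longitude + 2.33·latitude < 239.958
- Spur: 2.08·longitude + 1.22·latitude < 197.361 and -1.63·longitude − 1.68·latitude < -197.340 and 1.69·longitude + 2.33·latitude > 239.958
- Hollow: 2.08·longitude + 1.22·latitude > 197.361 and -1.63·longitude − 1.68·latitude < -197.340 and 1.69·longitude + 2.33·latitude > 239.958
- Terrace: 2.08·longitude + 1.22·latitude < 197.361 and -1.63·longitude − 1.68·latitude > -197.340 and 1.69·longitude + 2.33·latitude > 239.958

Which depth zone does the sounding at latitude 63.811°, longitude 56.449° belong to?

Spur

2.08·56.449 + 1.22·63.811 = 195.263, which is < 197.361
-1.63·56.449 − 1.68·63.811 = -199.214, which is < -197.340
1.69·56.449 + 2.33·63.811 = 244.078, which is > 239.958
This sign pattern matches Spur.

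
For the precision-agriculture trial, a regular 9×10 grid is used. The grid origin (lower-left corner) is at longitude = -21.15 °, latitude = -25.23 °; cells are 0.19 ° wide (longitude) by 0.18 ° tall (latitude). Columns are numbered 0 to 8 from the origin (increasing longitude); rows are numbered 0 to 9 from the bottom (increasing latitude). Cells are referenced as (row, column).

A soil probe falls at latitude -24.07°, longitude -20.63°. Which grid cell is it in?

Column index: ⌊(-20.63 − -21.15) / 0.19⌋ = ⌊2.737⌋ = 2
Row offset from origin: ⌊(-24.07 − -25.23) / 0.18⌋ = ⌊6.444⌋ = 6 → row 6

(6, 2)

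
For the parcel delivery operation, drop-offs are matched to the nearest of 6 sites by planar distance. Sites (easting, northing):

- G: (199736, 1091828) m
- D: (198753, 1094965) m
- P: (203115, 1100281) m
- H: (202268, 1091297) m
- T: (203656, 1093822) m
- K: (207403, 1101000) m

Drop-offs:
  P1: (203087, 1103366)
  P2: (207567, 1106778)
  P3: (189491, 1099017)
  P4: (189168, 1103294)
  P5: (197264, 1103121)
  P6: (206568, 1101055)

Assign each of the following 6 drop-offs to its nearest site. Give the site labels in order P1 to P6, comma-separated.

P, K, D, D, P, K

P1 → P (d²=9518009.00)
P2 → K (d²=33412180.00)
P3 → D (d²=102203348.00)
P4 → D (d²=161244466.00)
P5 → P (d²=42299801.00)
P6 → K (d²=700250.00)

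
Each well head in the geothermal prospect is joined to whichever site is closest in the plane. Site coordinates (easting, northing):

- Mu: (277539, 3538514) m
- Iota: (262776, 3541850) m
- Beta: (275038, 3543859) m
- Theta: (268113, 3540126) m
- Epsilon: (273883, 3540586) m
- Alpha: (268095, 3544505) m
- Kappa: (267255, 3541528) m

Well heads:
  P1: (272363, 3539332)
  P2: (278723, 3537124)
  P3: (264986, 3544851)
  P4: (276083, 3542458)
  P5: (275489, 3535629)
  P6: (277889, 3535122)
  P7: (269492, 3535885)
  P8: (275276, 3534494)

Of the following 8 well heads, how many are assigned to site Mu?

4

P1 → Epsilon
P2 → Mu
P3 → Alpha
P4 → Beta
P5 → Mu
P6 → Mu
P7 → Theta
P8 → Mu
4 of the 8 go to Mu.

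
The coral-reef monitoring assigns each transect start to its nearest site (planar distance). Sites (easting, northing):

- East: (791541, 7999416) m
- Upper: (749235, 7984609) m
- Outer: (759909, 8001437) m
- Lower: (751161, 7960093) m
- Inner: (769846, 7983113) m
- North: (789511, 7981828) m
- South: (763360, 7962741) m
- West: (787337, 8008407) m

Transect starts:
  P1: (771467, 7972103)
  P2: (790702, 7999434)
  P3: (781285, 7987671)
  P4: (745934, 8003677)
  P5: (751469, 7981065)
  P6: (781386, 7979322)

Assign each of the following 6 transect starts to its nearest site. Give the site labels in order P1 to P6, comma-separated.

P1 → Inner (d²=123847741.00)
P2 → East (d²=704245.00)
P3 → North (d²=101807725.00)
P4 → Outer (d²=200318225.00)
P5 → Upper (d²=17550692.00)
P6 → North (d²=72295661.00)

Inner, East, North, Outer, Upper, North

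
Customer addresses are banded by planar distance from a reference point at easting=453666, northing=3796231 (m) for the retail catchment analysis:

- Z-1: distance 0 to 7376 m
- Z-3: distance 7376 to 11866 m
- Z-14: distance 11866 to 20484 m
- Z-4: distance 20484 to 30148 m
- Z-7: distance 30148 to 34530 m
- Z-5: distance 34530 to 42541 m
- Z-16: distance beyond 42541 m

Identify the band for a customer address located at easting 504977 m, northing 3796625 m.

Distance = √((504977−453666)² + (3796625−3796231)²) = √(2632818721.000 + 155236.000) = 51312.513 m.
42541 ≤ 51312.513 < ∞ → Z-16.

Z-16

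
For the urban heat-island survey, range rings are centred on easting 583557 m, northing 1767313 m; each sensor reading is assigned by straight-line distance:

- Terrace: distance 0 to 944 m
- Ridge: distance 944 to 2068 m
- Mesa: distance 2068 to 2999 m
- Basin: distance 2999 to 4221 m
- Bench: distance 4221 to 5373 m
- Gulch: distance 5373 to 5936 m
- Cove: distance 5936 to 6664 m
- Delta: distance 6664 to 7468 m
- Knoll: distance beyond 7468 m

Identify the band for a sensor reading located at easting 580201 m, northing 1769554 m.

Distance = √((580201−583557)² + (1769554−1767313)²) = √(11262736.000 + 5022081.000) = 4035.445 m.
2999 ≤ 4035.445 < 4221 → Basin.

Basin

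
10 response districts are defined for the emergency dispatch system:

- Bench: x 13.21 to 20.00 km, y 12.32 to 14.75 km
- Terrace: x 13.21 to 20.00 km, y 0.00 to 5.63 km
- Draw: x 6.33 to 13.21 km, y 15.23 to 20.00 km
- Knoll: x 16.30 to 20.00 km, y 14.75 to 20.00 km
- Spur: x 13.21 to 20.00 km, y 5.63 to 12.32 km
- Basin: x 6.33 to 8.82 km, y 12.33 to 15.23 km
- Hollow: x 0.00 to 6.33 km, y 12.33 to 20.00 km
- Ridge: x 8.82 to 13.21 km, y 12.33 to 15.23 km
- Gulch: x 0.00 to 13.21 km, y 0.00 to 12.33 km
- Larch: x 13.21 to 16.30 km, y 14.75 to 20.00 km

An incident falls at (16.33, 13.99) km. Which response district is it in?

The point has x = 16.33 and y = 13.99.
Only Bench satisfies 13.21 ≤ x ≤ 20.00 and 12.32 ≤ y ≤ 14.75.

Bench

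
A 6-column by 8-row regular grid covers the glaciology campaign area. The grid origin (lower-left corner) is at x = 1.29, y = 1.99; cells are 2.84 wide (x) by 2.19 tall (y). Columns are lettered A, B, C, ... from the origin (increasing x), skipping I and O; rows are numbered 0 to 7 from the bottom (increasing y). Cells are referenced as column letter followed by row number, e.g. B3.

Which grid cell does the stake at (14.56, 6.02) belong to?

E1

Column index: ⌊(14.56 − 1.29) / 2.84⌋ = ⌊4.673⌋ = 4 → column E
Row offset from origin: ⌊(6.02 − 1.99) / 2.19⌋ = ⌊1.840⌋ = 1 → row 1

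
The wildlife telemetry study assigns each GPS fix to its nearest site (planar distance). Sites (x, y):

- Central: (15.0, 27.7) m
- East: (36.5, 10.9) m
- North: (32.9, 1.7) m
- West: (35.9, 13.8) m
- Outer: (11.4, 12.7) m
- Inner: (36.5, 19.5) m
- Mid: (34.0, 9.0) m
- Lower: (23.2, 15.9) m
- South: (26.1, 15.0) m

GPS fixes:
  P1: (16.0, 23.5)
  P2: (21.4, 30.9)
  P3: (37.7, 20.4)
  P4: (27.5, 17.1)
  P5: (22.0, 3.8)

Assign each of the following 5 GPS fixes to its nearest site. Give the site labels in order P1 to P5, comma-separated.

Central, Central, Inner, South, North

P1 → Central (d²=18.64)
P2 → Central (d²=51.20)
P3 → Inner (d²=2.25)
P4 → South (d²=6.37)
P5 → North (d²=123.22)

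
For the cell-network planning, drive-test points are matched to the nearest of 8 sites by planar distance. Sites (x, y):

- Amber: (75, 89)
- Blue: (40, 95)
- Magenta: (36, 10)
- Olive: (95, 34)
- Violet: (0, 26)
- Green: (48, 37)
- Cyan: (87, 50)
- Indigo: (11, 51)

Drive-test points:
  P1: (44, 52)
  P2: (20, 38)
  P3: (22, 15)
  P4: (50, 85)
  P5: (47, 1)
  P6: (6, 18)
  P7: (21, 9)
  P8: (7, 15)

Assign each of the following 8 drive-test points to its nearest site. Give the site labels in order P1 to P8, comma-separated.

Green, Indigo, Magenta, Blue, Magenta, Violet, Magenta, Violet

P1 → Green (d²=241.00)
P2 → Indigo (d²=250.00)
P3 → Magenta (d²=221.00)
P4 → Blue (d²=200.00)
P5 → Magenta (d²=202.00)
P6 → Violet (d²=100.00)
P7 → Magenta (d²=226.00)
P8 → Violet (d²=170.00)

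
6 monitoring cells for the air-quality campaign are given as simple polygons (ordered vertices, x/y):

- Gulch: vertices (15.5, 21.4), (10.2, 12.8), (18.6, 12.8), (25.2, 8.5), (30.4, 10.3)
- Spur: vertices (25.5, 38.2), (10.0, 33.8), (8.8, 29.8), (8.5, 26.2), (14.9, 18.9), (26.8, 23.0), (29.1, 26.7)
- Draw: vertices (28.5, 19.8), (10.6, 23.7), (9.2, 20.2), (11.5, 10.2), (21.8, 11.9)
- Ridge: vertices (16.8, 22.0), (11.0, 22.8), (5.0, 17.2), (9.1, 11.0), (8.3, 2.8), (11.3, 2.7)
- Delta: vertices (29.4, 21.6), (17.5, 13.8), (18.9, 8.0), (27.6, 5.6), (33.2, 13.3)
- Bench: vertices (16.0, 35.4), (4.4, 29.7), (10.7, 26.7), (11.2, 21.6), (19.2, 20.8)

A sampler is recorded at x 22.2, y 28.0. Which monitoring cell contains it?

Cast a ray rightward from (22.2, 28.0). For each polygon, the edges (by vertex number in listed order) whose endpoints lie on opposite sides of y = 28.0, where each meets that height, and whether that is right or left of the point:
Gulch: no edge straddles that height → 0 crossings.
Spur: 3–4 at x≈8.65 (left), 7–1 at x≈28.69 (right) → 1 crossing.
Draw: no edge straddles that height → 0 crossings.
Ridge: no edge straddles that height → 0 crossings.
Delta: no edge straddles that height → 0 crossings.
Bench: 2–3 at x≈7.97 (left), 5–1 at x≈17.62 (left) → 0 crossings.
Only Spur has an odd count, so the point is inside Spur.

Spur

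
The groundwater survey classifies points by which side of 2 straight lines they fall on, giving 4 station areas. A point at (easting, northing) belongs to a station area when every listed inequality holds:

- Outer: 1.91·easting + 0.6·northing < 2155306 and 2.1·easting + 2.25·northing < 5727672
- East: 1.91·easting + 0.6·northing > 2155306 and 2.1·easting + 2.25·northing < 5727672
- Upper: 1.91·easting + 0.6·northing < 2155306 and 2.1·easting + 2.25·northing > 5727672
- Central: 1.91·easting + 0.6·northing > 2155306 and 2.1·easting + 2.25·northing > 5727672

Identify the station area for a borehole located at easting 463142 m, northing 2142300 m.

Central

1.91·463142 + 0.6·2142300 = 2169981.220, which is > 2155306
2.1·463142 + 2.25·2142300 = 5792773.200, which is > 5727672
This sign pattern matches Central.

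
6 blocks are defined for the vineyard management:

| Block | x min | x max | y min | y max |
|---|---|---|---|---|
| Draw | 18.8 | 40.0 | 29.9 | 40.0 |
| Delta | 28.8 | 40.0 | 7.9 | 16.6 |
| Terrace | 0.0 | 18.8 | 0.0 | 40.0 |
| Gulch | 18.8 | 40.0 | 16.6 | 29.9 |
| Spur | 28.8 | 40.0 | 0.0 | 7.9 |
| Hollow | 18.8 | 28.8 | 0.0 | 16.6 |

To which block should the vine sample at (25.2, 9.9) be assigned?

Hollow

The point has x = 25.2 and y = 9.9.
Only Hollow satisfies 18.8 ≤ x ≤ 28.8 and 0.0 ≤ y ≤ 16.6.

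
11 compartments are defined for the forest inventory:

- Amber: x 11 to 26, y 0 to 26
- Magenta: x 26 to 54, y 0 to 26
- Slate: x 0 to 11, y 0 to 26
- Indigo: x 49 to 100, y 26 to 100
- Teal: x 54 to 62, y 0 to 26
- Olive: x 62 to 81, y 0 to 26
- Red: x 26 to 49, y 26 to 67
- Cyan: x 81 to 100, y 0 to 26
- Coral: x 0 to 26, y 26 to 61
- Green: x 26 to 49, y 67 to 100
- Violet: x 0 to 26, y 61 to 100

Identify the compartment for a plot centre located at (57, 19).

The point has x = 57 and y = 19.
Only Teal satisfies 54 ≤ x ≤ 62 and 0 ≤ y ≤ 26.

Teal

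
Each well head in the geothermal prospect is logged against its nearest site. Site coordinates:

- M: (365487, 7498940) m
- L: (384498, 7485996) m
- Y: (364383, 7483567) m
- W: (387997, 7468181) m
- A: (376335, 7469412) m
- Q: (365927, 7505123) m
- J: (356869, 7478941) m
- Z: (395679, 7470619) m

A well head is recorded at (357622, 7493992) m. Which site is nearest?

M

Squared distances to each site:
M: 86340929.000; L: 786255392.000; Y: 154391746.000; W: 1588848346.000; A: 954352769.000; Q: 192872186.000; J: 227099610.000; Z: 1994632378.000.
Minimum at M.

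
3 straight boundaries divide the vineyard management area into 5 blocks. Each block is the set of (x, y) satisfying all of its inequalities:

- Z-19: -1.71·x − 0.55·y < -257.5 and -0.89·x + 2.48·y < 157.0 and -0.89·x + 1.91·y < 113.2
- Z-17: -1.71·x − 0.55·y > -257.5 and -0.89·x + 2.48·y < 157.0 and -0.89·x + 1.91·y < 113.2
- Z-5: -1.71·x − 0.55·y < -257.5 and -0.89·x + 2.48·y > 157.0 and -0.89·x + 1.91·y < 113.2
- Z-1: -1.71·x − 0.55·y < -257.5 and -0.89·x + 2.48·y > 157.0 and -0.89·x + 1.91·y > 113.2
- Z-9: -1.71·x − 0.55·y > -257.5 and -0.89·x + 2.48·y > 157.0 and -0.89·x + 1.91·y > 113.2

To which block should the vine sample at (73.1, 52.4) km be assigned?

Z-17

-1.71·73.1 − 0.55·52.4 = -153.821, which is > -257.5
-0.89·73.1 + 2.48·52.4 = 64.893, which is < 157.0
-0.89·73.1 + 1.91·52.4 = 35.025, which is < 113.2
This sign pattern matches Z-17.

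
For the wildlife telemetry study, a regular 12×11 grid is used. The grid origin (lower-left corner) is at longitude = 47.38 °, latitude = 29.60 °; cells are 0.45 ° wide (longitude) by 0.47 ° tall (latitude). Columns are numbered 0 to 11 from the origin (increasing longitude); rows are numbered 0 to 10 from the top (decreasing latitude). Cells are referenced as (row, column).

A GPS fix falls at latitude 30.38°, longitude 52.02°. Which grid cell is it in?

(9, 10)

Column index: ⌊(52.02 − 47.38) / 0.45⌋ = ⌊10.311⌋ = 10
Row offset from origin: ⌊(30.38 − 29.60) / 0.47⌋ = ⌊1.660⌋ = 1 → row 9 (counted from top)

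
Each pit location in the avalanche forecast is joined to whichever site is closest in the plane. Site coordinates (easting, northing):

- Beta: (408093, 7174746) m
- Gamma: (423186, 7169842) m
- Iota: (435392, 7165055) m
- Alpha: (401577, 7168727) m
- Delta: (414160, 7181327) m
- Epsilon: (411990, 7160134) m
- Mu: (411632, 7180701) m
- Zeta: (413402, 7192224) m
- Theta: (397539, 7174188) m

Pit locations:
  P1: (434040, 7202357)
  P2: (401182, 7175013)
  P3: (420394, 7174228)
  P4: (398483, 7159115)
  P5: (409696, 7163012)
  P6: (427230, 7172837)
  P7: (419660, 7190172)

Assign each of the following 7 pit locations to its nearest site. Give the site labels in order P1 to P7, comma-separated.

P1 → Zeta (d²=528604733.00)
P2 → Theta (d²=13952074.00)
P3 → Gamma (d²=27032260.00)
P4 → Alpha (d²=101963380.00)
P5 → Epsilon (d²=13545320.00)
P6 → Gamma (d²=25323961.00)
P7 → Zeta (d²=43373268.00)

Zeta, Theta, Gamma, Alpha, Epsilon, Gamma, Zeta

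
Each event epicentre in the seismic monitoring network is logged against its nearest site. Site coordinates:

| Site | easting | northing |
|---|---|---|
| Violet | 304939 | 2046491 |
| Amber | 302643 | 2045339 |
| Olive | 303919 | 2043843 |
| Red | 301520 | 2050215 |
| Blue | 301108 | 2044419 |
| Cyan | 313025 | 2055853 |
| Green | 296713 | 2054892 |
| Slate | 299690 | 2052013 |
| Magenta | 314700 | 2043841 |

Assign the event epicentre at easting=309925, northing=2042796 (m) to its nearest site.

Magenta

Squared distances to each site:
Violet: 38513221.000; Amber: 59494373.000; Olive: 37168245.000; Red: 125685586.000; Blue: 80373618.000; Cyan: 180095249.000; Green: 320870160.000; Slate: 189708314.000; Magenta: 23892650.000.
Minimum at Magenta.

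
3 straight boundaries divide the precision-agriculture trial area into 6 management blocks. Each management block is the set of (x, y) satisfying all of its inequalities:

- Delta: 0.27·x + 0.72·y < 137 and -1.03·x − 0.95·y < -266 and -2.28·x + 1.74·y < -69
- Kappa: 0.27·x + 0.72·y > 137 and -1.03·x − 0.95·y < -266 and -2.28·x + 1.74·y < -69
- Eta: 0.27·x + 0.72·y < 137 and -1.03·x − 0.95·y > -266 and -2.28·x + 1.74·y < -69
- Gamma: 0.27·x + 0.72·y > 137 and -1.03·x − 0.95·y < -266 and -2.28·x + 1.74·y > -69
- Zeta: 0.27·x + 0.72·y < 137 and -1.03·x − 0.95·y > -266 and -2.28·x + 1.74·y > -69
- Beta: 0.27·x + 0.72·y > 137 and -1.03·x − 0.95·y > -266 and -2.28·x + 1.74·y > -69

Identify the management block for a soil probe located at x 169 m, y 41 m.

Eta

0.27·169 + 0.72·41 = 75.150, which is < 137
-1.03·169 − 0.95·41 = -213.020, which is > -266
-2.28·169 + 1.74·41 = -313.980, which is < -69
This sign pattern matches Eta.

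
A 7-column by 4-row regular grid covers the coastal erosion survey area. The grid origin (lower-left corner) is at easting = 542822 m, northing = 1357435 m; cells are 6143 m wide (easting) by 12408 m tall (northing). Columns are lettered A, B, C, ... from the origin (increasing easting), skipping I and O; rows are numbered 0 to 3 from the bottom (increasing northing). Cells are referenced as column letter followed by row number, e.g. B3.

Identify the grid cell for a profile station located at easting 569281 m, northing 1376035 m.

Column index: ⌊(569281 − 542822) / 6143⌋ = ⌊4.307⌋ = 4 → column E
Row offset from origin: ⌊(1376035 − 1357435) / 12408⌋ = ⌊1.499⌋ = 1 → row 1

E1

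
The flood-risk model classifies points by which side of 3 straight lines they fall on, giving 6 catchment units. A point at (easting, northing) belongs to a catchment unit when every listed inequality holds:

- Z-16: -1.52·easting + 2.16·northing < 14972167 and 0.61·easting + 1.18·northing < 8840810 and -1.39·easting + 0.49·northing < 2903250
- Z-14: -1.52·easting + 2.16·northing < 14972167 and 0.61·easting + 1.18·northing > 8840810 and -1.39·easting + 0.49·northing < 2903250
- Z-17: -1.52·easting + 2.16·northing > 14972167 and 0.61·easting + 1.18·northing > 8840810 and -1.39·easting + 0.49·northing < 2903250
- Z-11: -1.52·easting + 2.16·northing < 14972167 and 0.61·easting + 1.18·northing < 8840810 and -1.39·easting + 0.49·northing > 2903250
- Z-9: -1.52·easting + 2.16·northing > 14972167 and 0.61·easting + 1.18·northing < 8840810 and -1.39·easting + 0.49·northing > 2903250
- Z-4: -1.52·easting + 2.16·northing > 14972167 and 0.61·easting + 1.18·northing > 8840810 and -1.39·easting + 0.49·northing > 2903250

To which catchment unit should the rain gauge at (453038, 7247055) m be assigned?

Z-11

-1.52·453038 + 2.16·7247055 = 14965021.040, which is < 14972167
0.61·453038 + 1.18·7247055 = 8827878.080, which is < 8840810
-1.39·453038 + 0.49·7247055 = 2921334.130, which is > 2903250
This sign pattern matches Z-11.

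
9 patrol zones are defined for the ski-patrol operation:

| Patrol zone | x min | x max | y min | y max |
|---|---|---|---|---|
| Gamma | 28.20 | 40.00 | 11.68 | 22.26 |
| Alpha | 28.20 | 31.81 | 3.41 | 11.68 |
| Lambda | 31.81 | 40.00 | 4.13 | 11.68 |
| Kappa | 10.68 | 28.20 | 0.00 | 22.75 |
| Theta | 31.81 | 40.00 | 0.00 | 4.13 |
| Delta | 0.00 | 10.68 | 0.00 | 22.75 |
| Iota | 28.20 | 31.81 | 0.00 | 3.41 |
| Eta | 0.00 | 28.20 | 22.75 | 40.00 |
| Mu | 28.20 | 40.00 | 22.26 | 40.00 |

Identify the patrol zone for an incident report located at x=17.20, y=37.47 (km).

Eta

The point has x = 17.20 and y = 37.47.
Only Eta satisfies 0.00 ≤ x ≤ 28.20 and 22.75 ≤ y ≤ 40.00.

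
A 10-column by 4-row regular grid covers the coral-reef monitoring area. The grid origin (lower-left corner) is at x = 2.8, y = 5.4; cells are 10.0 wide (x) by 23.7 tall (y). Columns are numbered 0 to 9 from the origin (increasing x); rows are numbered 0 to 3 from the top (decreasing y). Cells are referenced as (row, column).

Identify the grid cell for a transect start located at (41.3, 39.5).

(2, 3)

Column index: ⌊(41.3 − 2.8) / 10.0⌋ = ⌊3.850⌋ = 3
Row offset from origin: ⌊(39.5 − 5.4) / 23.7⌋ = ⌊1.439⌋ = 1 → row 2 (counted from top)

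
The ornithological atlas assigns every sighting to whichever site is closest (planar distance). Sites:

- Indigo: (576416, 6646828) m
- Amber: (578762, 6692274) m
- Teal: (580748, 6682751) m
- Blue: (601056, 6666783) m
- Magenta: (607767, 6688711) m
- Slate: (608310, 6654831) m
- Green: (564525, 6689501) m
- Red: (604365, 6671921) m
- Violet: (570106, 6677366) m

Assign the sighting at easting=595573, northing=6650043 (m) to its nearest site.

Slate

Squared distances to each site:
Indigo: 377326874.000; Amber: 2066067082.000; Teal: 1289593889.000; Blue: 310290889.000; Magenta: 1643907860.000; Slate: 185156113.000; Green: 2520912068.000; Red: 555946148.000; Violet: 1395114418.000.
Minimum at Slate.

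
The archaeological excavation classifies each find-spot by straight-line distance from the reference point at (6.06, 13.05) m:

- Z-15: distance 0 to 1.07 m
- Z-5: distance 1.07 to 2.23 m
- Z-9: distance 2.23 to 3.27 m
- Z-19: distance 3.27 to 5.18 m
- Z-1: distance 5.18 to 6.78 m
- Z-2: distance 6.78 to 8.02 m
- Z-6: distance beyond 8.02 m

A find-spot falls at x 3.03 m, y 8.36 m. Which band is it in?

Distance = √((3.03−6.06)² + (8.36−13.05)²) = √(9.181 + 21.996) = 5.584 m.
5.18 ≤ 5.584 < 6.78 → Z-1.

Z-1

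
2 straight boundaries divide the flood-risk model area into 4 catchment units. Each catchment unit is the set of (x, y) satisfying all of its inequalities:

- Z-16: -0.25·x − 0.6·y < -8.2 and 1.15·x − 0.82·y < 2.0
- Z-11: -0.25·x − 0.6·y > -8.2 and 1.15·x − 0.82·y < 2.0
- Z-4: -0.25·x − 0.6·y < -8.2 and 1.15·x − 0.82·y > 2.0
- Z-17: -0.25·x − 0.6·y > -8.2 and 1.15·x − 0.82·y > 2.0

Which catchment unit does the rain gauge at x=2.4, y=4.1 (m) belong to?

-0.25·2.4 − 0.6·4.1 = -3.060, which is > -8.2
1.15·2.4 − 0.82·4.1 = -0.602, which is < 2.0
This sign pattern matches Z-11.

Z-11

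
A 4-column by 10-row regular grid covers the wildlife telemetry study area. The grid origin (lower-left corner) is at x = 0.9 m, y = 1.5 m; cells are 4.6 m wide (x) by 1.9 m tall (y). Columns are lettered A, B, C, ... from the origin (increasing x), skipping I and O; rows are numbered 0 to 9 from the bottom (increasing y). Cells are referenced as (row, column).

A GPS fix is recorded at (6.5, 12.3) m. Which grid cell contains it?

Column index: ⌊(6.5 − 0.9) / 4.6⌋ = ⌊1.217⌋ = 1 → column B
Row offset from origin: ⌊(12.3 − 1.5) / 1.9⌋ = ⌊5.684⌋ = 5 → row 5

(5, B)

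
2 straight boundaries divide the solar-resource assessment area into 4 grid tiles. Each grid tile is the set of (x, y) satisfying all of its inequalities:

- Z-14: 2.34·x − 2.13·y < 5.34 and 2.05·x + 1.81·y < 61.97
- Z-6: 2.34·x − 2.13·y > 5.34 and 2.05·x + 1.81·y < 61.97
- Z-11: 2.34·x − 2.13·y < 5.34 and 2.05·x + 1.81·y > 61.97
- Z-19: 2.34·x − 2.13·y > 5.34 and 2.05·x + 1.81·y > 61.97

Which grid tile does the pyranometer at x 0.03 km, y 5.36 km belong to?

Z-14

2.34·0.03 − 2.13·5.36 = -11.347, which is < 5.34
2.05·0.03 + 1.81·5.36 = 9.763, which is < 61.97
This sign pattern matches Z-14.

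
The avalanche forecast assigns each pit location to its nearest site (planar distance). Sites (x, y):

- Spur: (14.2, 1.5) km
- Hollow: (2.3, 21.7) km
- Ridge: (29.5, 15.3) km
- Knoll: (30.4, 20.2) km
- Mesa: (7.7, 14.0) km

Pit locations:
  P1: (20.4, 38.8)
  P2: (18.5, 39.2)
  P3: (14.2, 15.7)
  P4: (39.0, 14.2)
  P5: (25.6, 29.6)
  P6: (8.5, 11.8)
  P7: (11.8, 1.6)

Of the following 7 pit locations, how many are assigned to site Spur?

1

P1 → Knoll
P2 → Knoll
P3 → Mesa
P4 → Ridge
P5 → Knoll
P6 → Mesa
P7 → Spur
1 of the 7 goes to Spur.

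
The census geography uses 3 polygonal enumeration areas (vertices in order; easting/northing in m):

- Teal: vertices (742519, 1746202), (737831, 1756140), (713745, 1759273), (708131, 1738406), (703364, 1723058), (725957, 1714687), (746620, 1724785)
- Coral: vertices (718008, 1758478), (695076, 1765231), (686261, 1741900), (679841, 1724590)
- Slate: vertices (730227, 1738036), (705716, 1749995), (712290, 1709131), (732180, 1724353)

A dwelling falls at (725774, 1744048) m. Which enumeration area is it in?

Cast a ray rightward from (725774, 1744048). For each polygon, the edges (by vertex number in listed order) whose endpoints lie on opposite sides of northing = 1744048, where each meets that height, and whether that is right or left of the point:
Teal: 3–4 at easting≈709648.9 (left), 7–1 at easting≈742931.5 (right) → 1 crossing.
Coral: 2–3 at easting≈687072.6 (left), 4–1 at easting≈701755.9 (left) → 0 crossings.
Slate: 1–2 at easting≈717904.9 (left), 2–3 at easting≈706672.7 (left) → 0 crossings.
Only Teal has an odd count, so the point is inside Teal.

Teal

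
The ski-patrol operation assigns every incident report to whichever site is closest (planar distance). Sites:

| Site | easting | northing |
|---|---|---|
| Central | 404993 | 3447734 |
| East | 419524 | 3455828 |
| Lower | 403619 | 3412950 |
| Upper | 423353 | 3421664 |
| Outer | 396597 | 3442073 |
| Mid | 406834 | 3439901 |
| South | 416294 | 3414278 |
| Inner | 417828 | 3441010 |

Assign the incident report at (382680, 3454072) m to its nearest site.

Outer

Squared distances to each site:
Central: 538040213.000; East: 1360563872.000; Lower: 2129460605.000; Upper: 2704571393.000; Outer: 337658890.000; Mid: 784232957.000; South: 2713463432.000; Inner: 1405997748.000.
Minimum at Outer.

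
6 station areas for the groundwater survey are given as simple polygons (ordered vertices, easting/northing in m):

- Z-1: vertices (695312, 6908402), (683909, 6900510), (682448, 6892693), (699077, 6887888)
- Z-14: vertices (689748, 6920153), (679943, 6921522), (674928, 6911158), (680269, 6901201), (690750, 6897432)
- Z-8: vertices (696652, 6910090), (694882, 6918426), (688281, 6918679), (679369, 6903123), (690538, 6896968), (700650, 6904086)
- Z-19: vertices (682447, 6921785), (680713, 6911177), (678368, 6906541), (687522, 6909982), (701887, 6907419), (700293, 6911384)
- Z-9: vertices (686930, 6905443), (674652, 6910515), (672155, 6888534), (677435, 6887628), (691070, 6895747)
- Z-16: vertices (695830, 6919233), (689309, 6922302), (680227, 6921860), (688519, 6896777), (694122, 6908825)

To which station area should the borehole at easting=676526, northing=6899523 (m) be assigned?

Cast a ray rightward from (676526, 6899523). For each polygon, the edges (by vertex number in listed order) whose endpoints lie on opposite sides of northing = 6899523, where each meets that height, and whether that is right or left of the point:
Z-1: 2–3 at easting≈683724.5 (right), 4–1 at easting≈696941.6 (right) → 2 crossings.
Z-14: 4–5 at easting≈684935.3 (right), 5–1 at easting≈690657.8 (right) → 2 crossings.
Z-8: 4–5 at easting≈685901.6 (right), 5–6 at easting≈694167.7 (right) → 2 crossings.
Z-19: no edge straddles that height → 0 crossings.
Z-9: 2–3 at easting≈673403.3 (left), 5–1 at easting≈689457.7 (right) → 1 crossing.
Z-16: 3–4 at easting≈687611.2 (right), 4–5 at easting≈689796.0 (right) → 2 crossings.
Only Z-9 has an odd count, so the point is inside Z-9.

Z-9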